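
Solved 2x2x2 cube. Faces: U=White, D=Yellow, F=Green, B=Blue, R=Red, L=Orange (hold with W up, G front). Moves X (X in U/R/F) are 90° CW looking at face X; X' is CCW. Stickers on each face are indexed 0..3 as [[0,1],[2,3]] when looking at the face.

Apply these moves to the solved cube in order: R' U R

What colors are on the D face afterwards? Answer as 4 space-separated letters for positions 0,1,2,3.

After move 1 (R'): R=RRRR U=WBWB F=GWGW D=YGYG B=YBYB
After move 2 (U): U=WWBB F=RRGW R=YBRR B=OOYB L=GWOO
After move 3 (R): R=RYRB U=WRBW F=RGGG D=YYYO B=BOWB
Query: D face = YYYO

Answer: Y Y Y O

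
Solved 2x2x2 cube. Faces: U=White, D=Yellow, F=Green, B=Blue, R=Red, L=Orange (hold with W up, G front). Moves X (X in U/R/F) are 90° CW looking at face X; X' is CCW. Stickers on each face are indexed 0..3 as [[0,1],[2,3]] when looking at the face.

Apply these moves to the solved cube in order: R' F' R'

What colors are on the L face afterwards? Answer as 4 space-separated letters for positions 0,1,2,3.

Answer: O B O W

Derivation:
After move 1 (R'): R=RRRR U=WBWB F=GWGW D=YGYG B=YBYB
After move 2 (F'): F=WWGG U=WBRR R=GRYR D=OOYG L=OBOW
After move 3 (R'): R=RRGY U=WYRY F=WBGR D=OWYG B=GBOB
Query: L face = OBOW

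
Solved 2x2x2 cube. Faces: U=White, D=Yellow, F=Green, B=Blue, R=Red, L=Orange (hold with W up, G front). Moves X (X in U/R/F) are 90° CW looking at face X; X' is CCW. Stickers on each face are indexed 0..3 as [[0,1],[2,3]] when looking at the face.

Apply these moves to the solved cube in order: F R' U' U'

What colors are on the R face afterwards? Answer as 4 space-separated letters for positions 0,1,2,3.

After move 1 (F): F=GGGG U=WWOO R=WRWR D=RRYY L=OYOY
After move 2 (R'): R=RRWW U=WBOB F=GWGO D=RGYG B=YBRB
After move 3 (U'): U=BBWO F=OYGO R=GWWW B=RRRB L=YBOY
After move 4 (U'): U=BOBW F=YBGO R=OYWW B=GWRB L=RROY
Query: R face = OYWW

Answer: O Y W W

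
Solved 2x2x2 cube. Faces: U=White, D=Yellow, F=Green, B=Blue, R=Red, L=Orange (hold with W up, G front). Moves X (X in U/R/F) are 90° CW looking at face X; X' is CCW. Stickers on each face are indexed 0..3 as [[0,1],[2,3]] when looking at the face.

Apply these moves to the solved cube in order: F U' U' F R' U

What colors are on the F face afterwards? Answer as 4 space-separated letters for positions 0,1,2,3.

Answer: Y R G R

Derivation:
After move 1 (F): F=GGGG U=WWOO R=WRWR D=RRYY L=OYOY
After move 2 (U'): U=WOWO F=OYGG R=GGWR B=WRBB L=BBOY
After move 3 (U'): U=OOWW F=BBGG R=OYWR B=GGBB L=WROY
After move 4 (F): F=GBGB U=OOYR R=WYWR D=WOYY L=WROR
After move 5 (R'): R=YRWW U=OBYG F=GOGR D=WBYB B=YGOB
After move 6 (U): U=YOGB F=YRGR R=YGWW B=WROB L=GOOR
Query: F face = YRGR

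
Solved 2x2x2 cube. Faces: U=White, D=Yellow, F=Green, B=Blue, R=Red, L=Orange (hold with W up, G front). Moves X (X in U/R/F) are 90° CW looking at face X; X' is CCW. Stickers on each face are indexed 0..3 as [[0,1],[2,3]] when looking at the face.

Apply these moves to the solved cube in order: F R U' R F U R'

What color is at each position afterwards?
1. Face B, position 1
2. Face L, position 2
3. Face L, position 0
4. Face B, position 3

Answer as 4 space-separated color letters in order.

Answer: R O G B

Derivation:
After move 1 (F): F=GGGG U=WWOO R=WRWR D=RRYY L=OYOY
After move 2 (R): R=WWRR U=WGOG F=GRGY D=RBYB B=OBWB
After move 3 (U'): U=GGWO F=OYGY R=GRRR B=WWWB L=OBOY
After move 4 (R): R=RGRR U=GYWY F=OBGB D=RWYW B=OWGB
After move 5 (F): F=GOBB U=GYYB R=WGYR D=RRYW L=OROW
After move 6 (U): U=YGBY F=WGBB R=OWYR B=ORGB L=GOOW
After move 7 (R'): R=WROY U=YGBO F=WGBY D=RGYB B=WRRB
Query 1: B[1] = R
Query 2: L[2] = O
Query 3: L[0] = G
Query 4: B[3] = B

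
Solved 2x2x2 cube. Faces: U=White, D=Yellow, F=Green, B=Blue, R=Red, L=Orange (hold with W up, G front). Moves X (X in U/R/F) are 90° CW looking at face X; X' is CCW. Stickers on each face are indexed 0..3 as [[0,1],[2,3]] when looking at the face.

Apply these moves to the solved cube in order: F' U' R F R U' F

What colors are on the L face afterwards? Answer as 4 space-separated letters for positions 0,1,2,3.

After move 1 (F'): F=GGGG U=WWRR R=YRYR D=OOYY L=OWOW
After move 2 (U'): U=WRWR F=OWGG R=GGYR B=YRBB L=BBOW
After move 3 (R): R=YGRG U=WWWG F=OOGY D=OBYY B=RRRB
After move 4 (F): F=GOYO U=WWWB R=WGGG D=RYYY L=BOOB
After move 5 (R): R=GWGG U=WOWO F=GYYY D=RRYR B=BRWB
After move 6 (U'): U=OOWW F=BOYY R=GYGG B=GWWB L=BROB
After move 7 (F): F=YBYO U=OOBR R=WYWG D=GGYR L=BROR
Query: L face = BROR

Answer: B R O R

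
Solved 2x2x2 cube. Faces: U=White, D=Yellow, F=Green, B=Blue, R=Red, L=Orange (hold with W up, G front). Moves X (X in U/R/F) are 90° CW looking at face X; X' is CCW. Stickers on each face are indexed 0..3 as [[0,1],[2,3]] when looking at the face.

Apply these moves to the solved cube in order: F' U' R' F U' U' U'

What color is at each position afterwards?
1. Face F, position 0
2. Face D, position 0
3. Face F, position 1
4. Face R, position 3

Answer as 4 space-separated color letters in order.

After move 1 (F'): F=GGGG U=WWRR R=YRYR D=OOYY L=OWOW
After move 2 (U'): U=WRWR F=OWGG R=GGYR B=YRBB L=BBOW
After move 3 (R'): R=GRGY U=WBWY F=ORGR D=OWYG B=YROB
After move 4 (F): F=GORR U=WBWB R=WRYY D=GGYG L=BOOW
After move 5 (U'): U=BBWW F=BORR R=GOYY B=WROB L=YROW
After move 6 (U'): U=BWBW F=YRRR R=BOYY B=GOOB L=WROW
After move 7 (U'): U=WWBB F=WRRR R=YRYY B=BOOB L=GOOW
Query 1: F[0] = W
Query 2: D[0] = G
Query 3: F[1] = R
Query 4: R[3] = Y

Answer: W G R Y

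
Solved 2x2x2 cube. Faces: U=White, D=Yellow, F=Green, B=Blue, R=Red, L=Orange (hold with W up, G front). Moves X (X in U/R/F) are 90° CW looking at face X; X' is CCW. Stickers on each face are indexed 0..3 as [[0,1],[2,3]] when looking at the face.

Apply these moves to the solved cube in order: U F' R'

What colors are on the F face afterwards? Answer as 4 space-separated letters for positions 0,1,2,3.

After move 1 (U): U=WWWW F=RRGG R=BBRR B=OOBB L=GGOO
After move 2 (F'): F=RGRG U=WWBR R=YBYR D=GOYY L=GWOW
After move 3 (R'): R=BRYY U=WBBO F=RWRR D=GGYG B=YOOB
Query: F face = RWRR

Answer: R W R R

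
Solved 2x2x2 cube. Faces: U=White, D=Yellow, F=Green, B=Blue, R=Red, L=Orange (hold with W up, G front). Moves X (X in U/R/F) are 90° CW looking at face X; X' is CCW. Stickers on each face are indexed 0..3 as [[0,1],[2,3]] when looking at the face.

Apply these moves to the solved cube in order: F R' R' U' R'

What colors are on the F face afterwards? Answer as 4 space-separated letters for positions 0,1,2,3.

Answer: O Y G O

Derivation:
After move 1 (F): F=GGGG U=WWOO R=WRWR D=RRYY L=OYOY
After move 2 (R'): R=RRWW U=WBOB F=GWGO D=RGYG B=YBRB
After move 3 (R'): R=RWRW U=WROY F=GBGB D=RWYO B=GBGB
After move 4 (U'): U=RYWO F=OYGB R=GBRW B=RWGB L=GBOY
After move 5 (R'): R=BWGR U=RGWR F=OYGO D=RYYB B=OWWB
Query: F face = OYGO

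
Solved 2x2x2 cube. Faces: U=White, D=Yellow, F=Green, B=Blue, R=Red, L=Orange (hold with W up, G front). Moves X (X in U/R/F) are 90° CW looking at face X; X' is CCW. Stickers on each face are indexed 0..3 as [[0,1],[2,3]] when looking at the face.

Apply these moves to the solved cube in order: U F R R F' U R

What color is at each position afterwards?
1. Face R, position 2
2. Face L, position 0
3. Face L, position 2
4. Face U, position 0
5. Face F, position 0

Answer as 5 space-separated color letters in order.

After move 1 (U): U=WWWW F=RRGG R=BBRR B=OOBB L=GGOO
After move 2 (F): F=GRGR U=WWOG R=WBWR D=RBYY L=GYOY
After move 3 (R): R=WWRB U=WROR F=GBGY D=RBYO B=GOWB
After move 4 (R): R=RWBW U=WBOY F=GBGO D=RWYG B=RORB
After move 5 (F'): F=BOGG U=WBRB R=WWRW D=YYYG L=GYOO
After move 6 (U): U=RWBB F=WWGG R=RORW B=GYRB L=BOOO
After move 7 (R): R=RRWO U=RWBG F=WYGG D=YRYG B=BYWB
Query 1: R[2] = W
Query 2: L[0] = B
Query 3: L[2] = O
Query 4: U[0] = R
Query 5: F[0] = W

Answer: W B O R W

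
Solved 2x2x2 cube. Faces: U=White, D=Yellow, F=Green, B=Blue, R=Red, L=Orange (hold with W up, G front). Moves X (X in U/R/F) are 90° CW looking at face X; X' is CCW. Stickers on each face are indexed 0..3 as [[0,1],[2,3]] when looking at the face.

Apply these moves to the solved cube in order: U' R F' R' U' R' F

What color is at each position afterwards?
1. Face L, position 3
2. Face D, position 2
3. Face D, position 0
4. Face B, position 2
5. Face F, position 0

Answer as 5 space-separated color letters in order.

After move 1 (U'): U=WWWW F=OOGG R=GGRR B=RRBB L=BBOO
After move 2 (R): R=RGRG U=WOWG F=OYGY D=YBYR B=WRWB
After move 3 (F'): F=YYOG U=WORR R=BGYG D=BOYR L=BGOW
After move 4 (R'): R=GGBY U=WWRW F=YOOR D=BYYG B=RROB
After move 5 (U'): U=WWWR F=BGOR R=YOBY B=GGOB L=RROW
After move 6 (R'): R=OYYB U=WOWG F=BWOR D=BGYR B=GGYB
After move 7 (F): F=OBRW U=WOWR R=WYGB D=YOYR L=RBOG
Query 1: L[3] = G
Query 2: D[2] = Y
Query 3: D[0] = Y
Query 4: B[2] = Y
Query 5: F[0] = O

Answer: G Y Y Y O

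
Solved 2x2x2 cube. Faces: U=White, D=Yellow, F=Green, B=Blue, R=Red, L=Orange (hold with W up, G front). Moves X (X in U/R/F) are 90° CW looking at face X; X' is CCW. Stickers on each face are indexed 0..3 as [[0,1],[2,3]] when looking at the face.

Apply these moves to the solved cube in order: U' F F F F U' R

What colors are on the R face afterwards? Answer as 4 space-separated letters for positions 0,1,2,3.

Answer: R O R O

Derivation:
After move 1 (U'): U=WWWW F=OOGG R=GGRR B=RRBB L=BBOO
After move 2 (F): F=GOGO U=WWOB R=WGWR D=RGYY L=BYOY
After move 3 (F): F=GGOO U=WWYY R=OGBR D=WWYY L=BROG
After move 4 (F): F=OGOG U=WWGR R=YGYR D=BOYY L=BWOW
After move 5 (F): F=OOGG U=WWWW R=GGRR D=YYYY L=BBOO
After move 6 (U'): U=WWWW F=BBGG R=OORR B=GGBB L=RROO
After move 7 (R): R=RORO U=WBWG F=BYGY D=YBYG B=WGWB
Query: R face = RORO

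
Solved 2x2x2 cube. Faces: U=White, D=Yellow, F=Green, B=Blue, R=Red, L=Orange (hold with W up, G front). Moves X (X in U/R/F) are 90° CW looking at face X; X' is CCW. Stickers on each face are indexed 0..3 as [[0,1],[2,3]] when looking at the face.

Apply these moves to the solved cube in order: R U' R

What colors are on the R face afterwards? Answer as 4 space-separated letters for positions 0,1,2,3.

After move 1 (R): R=RRRR U=WGWG F=GYGY D=YBYB B=WBWB
After move 2 (U'): U=GGWW F=OOGY R=GYRR B=RRWB L=WBOO
After move 3 (R): R=RGRY U=GOWY F=OBGB D=YWYR B=WRGB
Query: R face = RGRY

Answer: R G R Y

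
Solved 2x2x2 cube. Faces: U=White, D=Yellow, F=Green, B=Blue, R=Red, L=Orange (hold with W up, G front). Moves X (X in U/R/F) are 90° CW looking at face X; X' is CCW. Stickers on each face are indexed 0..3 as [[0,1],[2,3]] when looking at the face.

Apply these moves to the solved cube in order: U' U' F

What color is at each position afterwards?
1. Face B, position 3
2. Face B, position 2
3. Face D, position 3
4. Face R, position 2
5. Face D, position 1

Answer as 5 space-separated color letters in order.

Answer: B B Y W O

Derivation:
After move 1 (U'): U=WWWW F=OOGG R=GGRR B=RRBB L=BBOO
After move 2 (U'): U=WWWW F=BBGG R=OORR B=GGBB L=RROO
After move 3 (F): F=GBGB U=WWOR R=WOWR D=ROYY L=RYOY
Query 1: B[3] = B
Query 2: B[2] = B
Query 3: D[3] = Y
Query 4: R[2] = W
Query 5: D[1] = O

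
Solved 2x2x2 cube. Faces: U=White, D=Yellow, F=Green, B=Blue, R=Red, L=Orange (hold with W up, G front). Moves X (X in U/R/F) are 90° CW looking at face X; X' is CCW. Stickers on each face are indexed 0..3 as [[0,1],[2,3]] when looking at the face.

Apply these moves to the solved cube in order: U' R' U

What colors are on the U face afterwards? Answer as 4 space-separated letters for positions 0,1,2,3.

After move 1 (U'): U=WWWW F=OOGG R=GGRR B=RRBB L=BBOO
After move 2 (R'): R=GRGR U=WBWR F=OWGW D=YOYG B=YRYB
After move 3 (U): U=WWRB F=GRGW R=YRGR B=BBYB L=OWOO
Query: U face = WWRB

Answer: W W R B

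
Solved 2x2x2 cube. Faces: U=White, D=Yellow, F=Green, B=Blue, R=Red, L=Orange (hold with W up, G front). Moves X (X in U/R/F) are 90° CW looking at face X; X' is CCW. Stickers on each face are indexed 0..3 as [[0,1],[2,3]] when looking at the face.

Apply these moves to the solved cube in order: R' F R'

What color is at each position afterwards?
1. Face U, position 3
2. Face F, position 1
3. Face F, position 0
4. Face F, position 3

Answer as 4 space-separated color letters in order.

After move 1 (R'): R=RRRR U=WBWB F=GWGW D=YGYG B=YBYB
After move 2 (F): F=GGWW U=WBOO R=WRBR D=RRYG L=OYOG
After move 3 (R'): R=RRWB U=WYOY F=GBWO D=RGYW B=GBRB
Query 1: U[3] = Y
Query 2: F[1] = B
Query 3: F[0] = G
Query 4: F[3] = O

Answer: Y B G O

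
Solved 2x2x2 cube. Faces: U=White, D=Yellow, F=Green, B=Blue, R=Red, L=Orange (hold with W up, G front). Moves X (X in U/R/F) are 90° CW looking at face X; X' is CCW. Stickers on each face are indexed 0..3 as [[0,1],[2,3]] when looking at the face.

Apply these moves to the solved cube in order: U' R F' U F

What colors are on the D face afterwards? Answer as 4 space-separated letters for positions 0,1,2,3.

After move 1 (U'): U=WWWW F=OOGG R=GGRR B=RRBB L=BBOO
After move 2 (R): R=RGRG U=WOWG F=OYGY D=YBYR B=WRWB
After move 3 (F'): F=YYOG U=WORR R=BGYG D=BOYR L=BGOW
After move 4 (U): U=RWRO F=BGOG R=WRYG B=BGWB L=YYOW
After move 5 (F): F=OBGG U=RWWY R=RROG D=YWYR L=YBOO
Query: D face = YWYR

Answer: Y W Y R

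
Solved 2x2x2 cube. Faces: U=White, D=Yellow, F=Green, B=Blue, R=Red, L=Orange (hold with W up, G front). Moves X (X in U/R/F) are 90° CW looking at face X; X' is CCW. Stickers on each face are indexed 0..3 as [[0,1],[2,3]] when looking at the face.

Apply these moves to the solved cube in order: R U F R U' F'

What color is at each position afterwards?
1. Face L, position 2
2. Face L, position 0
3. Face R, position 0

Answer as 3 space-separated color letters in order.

Answer: O Y W

Derivation:
After move 1 (R): R=RRRR U=WGWG F=GYGY D=YBYB B=WBWB
After move 2 (U): U=WWGG F=RRGY R=WBRR B=OOWB L=GYOO
After move 3 (F): F=GRYR U=WWOY R=GBGR D=RWYB L=GYOB
After move 4 (R): R=GGRB U=WROR F=GWYB D=RWYO B=YOWB
After move 5 (U'): U=RRWO F=GYYB R=GWRB B=GGWB L=YOOB
After move 6 (F'): F=YBGY U=RRGR R=WWRB D=OBYO L=YOOW
Query 1: L[2] = O
Query 2: L[0] = Y
Query 3: R[0] = W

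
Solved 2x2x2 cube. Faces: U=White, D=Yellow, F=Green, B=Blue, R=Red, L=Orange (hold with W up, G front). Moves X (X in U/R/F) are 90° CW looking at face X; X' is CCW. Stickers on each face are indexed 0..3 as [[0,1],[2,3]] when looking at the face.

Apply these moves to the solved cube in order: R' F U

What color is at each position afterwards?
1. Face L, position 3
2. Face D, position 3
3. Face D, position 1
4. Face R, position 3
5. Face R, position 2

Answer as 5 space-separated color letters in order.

After move 1 (R'): R=RRRR U=WBWB F=GWGW D=YGYG B=YBYB
After move 2 (F): F=GGWW U=WBOO R=WRBR D=RRYG L=OYOG
After move 3 (U): U=OWOB F=WRWW R=YBBR B=OYYB L=GGOG
Query 1: L[3] = G
Query 2: D[3] = G
Query 3: D[1] = R
Query 4: R[3] = R
Query 5: R[2] = B

Answer: G G R R B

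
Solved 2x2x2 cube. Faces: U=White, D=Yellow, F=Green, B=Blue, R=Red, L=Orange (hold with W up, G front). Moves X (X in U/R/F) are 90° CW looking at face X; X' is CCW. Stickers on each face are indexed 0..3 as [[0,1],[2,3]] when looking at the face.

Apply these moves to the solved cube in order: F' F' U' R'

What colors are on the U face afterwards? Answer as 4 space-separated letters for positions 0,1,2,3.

Answer: W B W O

Derivation:
After move 1 (F'): F=GGGG U=WWRR R=YRYR D=OOYY L=OWOW
After move 2 (F'): F=GGGG U=WWYY R=OROR D=WWYY L=OROR
After move 3 (U'): U=WYWY F=ORGG R=GGOR B=ORBB L=BBOR
After move 4 (R'): R=GRGO U=WBWO F=OYGY D=WRYG B=YRWB
Query: U face = WBWO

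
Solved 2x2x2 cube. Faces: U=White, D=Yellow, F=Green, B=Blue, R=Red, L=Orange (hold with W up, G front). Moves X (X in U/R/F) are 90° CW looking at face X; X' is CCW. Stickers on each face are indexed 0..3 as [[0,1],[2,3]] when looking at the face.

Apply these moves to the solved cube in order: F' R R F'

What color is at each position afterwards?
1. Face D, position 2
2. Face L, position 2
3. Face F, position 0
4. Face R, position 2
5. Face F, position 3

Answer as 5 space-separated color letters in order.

Answer: Y O B O G

Derivation:
After move 1 (F'): F=GGGG U=WWRR R=YRYR D=OOYY L=OWOW
After move 2 (R): R=YYRR U=WGRG F=GOGY D=OBYB B=RBWB
After move 3 (R): R=RYRY U=WORY F=GBGB D=OWYR B=GBGB
After move 4 (F'): F=BBGG U=WORR R=WYOY D=WWYR L=OYOR
Query 1: D[2] = Y
Query 2: L[2] = O
Query 3: F[0] = B
Query 4: R[2] = O
Query 5: F[3] = G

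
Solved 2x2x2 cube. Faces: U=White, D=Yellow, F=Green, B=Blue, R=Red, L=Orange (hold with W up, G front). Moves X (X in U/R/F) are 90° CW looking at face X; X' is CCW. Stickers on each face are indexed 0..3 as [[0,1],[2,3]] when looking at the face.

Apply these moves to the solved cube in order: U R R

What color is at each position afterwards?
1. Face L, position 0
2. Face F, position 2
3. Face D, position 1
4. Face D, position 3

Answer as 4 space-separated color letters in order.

After move 1 (U): U=WWWW F=RRGG R=BBRR B=OOBB L=GGOO
After move 2 (R): R=RBRB U=WRWG F=RYGY D=YBYO B=WOWB
After move 3 (R): R=RRBB U=WYWY F=RBGO D=YWYW B=GORB
Query 1: L[0] = G
Query 2: F[2] = G
Query 3: D[1] = W
Query 4: D[3] = W

Answer: G G W W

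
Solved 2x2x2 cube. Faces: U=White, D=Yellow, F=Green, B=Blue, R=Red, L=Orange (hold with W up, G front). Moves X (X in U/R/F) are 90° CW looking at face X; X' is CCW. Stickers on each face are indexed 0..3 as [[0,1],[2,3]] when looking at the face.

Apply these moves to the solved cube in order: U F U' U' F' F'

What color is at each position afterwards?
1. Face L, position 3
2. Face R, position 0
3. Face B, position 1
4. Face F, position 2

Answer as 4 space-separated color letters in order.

Answer: G Y R O

Derivation:
After move 1 (U): U=WWWW F=RRGG R=BBRR B=OOBB L=GGOO
After move 2 (F): F=GRGR U=WWOG R=WBWR D=RBYY L=GYOY
After move 3 (U'): U=WGWO F=GYGR R=GRWR B=WBBB L=OOOY
After move 4 (U'): U=GOWW F=OOGR R=GYWR B=GRBB L=WBOY
After move 5 (F'): F=OROG U=GOGW R=BYRR D=BYYY L=WWOW
After move 6 (F'): F=RGOO U=GOBR R=YYBR D=WWYY L=WWOG
Query 1: L[3] = G
Query 2: R[0] = Y
Query 3: B[1] = R
Query 4: F[2] = O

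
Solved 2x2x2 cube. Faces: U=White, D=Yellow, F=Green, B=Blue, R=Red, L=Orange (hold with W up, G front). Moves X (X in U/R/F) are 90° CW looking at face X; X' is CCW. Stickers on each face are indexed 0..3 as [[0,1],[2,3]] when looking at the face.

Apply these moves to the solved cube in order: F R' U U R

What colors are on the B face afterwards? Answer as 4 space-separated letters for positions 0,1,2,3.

After move 1 (F): F=GGGG U=WWOO R=WRWR D=RRYY L=OYOY
After move 2 (R'): R=RRWW U=WBOB F=GWGO D=RGYG B=YBRB
After move 3 (U): U=OWBB F=RRGO R=YBWW B=OYRB L=GWOY
After move 4 (U): U=BOBW F=YBGO R=OYWW B=GWRB L=RROY
After move 5 (R): R=WOWY U=BBBO F=YGGG D=RRYG B=WWOB
Query: B face = WWOB

Answer: W W O B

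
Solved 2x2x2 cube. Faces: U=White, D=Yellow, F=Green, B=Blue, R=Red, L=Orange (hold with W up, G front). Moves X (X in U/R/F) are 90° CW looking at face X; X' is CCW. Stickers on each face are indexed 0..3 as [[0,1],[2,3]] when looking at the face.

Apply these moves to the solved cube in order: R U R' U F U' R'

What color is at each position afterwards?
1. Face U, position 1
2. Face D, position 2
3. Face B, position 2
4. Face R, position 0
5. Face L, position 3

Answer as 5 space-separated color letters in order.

Answer: B Y B B R

Derivation:
After move 1 (R): R=RRRR U=WGWG F=GYGY D=YBYB B=WBWB
After move 2 (U): U=WWGG F=RRGY R=WBRR B=OOWB L=GYOO
After move 3 (R'): R=BRWR U=WWGO F=RWGG D=YRYY B=BOBB
After move 4 (U): U=GWOW F=BRGG R=BOWR B=GYBB L=RWOO
After move 5 (F): F=GBGR U=GWOW R=OOWR D=WBYY L=RYOR
After move 6 (U'): U=WWGO F=RYGR R=GBWR B=OOBB L=GYOR
After move 7 (R'): R=BRGW U=WBGO F=RWGO D=WYYR B=YOBB
Query 1: U[1] = B
Query 2: D[2] = Y
Query 3: B[2] = B
Query 4: R[0] = B
Query 5: L[3] = R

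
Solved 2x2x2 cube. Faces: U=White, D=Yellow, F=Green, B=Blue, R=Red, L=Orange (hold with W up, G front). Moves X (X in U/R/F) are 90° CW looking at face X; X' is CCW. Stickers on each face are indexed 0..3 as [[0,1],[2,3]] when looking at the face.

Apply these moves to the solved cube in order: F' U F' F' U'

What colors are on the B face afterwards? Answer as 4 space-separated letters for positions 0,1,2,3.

After move 1 (F'): F=GGGG U=WWRR R=YRYR D=OOYY L=OWOW
After move 2 (U): U=RWRW F=YRGG R=BBYR B=OWBB L=GGOW
After move 3 (F'): F=RGYG U=RWBY R=OBOR D=GWYY L=GWOR
After move 4 (F'): F=GGRY U=RWOO R=WBGR D=WRYY L=GYOB
After move 5 (U'): U=WORO F=GYRY R=GGGR B=WBBB L=OWOB
Query: B face = WBBB

Answer: W B B B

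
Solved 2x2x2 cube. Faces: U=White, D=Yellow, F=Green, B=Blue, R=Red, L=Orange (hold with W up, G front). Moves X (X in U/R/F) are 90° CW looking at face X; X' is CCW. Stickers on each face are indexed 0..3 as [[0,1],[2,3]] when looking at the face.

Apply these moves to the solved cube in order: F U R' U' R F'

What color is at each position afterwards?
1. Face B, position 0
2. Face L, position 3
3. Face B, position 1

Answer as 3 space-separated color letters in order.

After move 1 (F): F=GGGG U=WWOO R=WRWR D=RRYY L=OYOY
After move 2 (U): U=OWOW F=WRGG R=BBWR B=OYBB L=GGOY
After move 3 (R'): R=BRBW U=OBOO F=WWGW D=RRYG B=YYRB
After move 4 (U'): U=BOOO F=GGGW R=WWBW B=BRRB L=YYOY
After move 5 (R): R=BWWW U=BGOW F=GRGG D=RRYB B=OROB
After move 6 (F'): F=RGGG U=BGBW R=RWRW D=YYYB L=YWOO
Query 1: B[0] = O
Query 2: L[3] = O
Query 3: B[1] = R

Answer: O O R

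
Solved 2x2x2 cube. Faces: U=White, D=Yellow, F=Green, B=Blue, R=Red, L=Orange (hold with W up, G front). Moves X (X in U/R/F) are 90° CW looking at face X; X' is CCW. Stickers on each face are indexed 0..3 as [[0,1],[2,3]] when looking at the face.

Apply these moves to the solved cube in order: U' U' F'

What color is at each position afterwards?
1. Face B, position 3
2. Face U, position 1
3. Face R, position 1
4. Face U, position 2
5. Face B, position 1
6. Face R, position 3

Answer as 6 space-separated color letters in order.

After move 1 (U'): U=WWWW F=OOGG R=GGRR B=RRBB L=BBOO
After move 2 (U'): U=WWWW F=BBGG R=OORR B=GGBB L=RROO
After move 3 (F'): F=BGBG U=WWOR R=YOYR D=ROYY L=RWOW
Query 1: B[3] = B
Query 2: U[1] = W
Query 3: R[1] = O
Query 4: U[2] = O
Query 5: B[1] = G
Query 6: R[3] = R

Answer: B W O O G R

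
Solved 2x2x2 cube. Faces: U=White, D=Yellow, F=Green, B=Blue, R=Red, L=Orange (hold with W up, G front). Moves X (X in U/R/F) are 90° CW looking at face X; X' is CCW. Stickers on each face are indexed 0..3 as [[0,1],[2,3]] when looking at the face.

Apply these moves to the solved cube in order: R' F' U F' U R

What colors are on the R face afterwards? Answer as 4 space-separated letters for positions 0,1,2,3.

Answer: O O R B

Derivation:
After move 1 (R'): R=RRRR U=WBWB F=GWGW D=YGYG B=YBYB
After move 2 (F'): F=WWGG U=WBRR R=GRYR D=OOYG L=OBOW
After move 3 (U): U=RWRB F=GRGG R=YBYR B=OBYB L=WWOW
After move 4 (F'): F=RGGG U=RWYY R=OBOR D=WWYG L=WBOR
After move 5 (U): U=YRYW F=OBGG R=OBOR B=WBYB L=RGOR
After move 6 (R): R=OORB U=YBYG F=OWGG D=WYYW B=WBRB
Query: R face = OORB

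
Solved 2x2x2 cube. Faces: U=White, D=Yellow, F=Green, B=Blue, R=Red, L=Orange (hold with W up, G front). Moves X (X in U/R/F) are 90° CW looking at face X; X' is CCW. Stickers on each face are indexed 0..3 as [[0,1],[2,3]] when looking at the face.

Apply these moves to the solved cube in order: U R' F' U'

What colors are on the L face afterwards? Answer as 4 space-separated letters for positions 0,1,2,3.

After move 1 (U): U=WWWW F=RRGG R=BBRR B=OOBB L=GGOO
After move 2 (R'): R=BRBR U=WBWO F=RWGW D=YRYG B=YOYB
After move 3 (F'): F=WWRG U=WBBB R=RRYR D=GOYG L=GOOW
After move 4 (U'): U=BBWB F=GORG R=WWYR B=RRYB L=YOOW
Query: L face = YOOW

Answer: Y O O W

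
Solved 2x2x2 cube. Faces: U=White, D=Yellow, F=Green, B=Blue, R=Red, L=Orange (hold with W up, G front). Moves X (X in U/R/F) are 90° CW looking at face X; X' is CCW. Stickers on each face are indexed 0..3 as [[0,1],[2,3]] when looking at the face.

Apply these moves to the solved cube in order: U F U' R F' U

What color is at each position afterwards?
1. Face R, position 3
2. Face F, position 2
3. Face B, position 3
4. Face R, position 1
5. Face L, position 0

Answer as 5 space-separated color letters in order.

After move 1 (U): U=WWWW F=RRGG R=BBRR B=OOBB L=GGOO
After move 2 (F): F=GRGR U=WWOG R=WBWR D=RBYY L=GYOY
After move 3 (U'): U=WGWO F=GYGR R=GRWR B=WBBB L=OOOY
After move 4 (R): R=WGRR U=WYWR F=GBGY D=RBYW B=OBGB
After move 5 (F'): F=BYGG U=WYWR R=BGRR D=OYYW L=OROW
After move 6 (U): U=WWRY F=BGGG R=OBRR B=ORGB L=BYOW
Query 1: R[3] = R
Query 2: F[2] = G
Query 3: B[3] = B
Query 4: R[1] = B
Query 5: L[0] = B

Answer: R G B B B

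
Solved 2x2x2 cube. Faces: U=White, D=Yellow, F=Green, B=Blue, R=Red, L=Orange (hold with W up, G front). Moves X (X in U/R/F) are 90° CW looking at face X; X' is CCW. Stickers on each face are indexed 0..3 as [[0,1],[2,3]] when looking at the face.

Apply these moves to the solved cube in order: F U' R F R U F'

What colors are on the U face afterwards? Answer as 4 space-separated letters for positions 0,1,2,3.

After move 1 (F): F=GGGG U=WWOO R=WRWR D=RRYY L=OYOY
After move 2 (U'): U=WOWO F=OYGG R=GGWR B=WRBB L=BBOY
After move 3 (R): R=WGRG U=WYWG F=ORGY D=RBYW B=OROB
After move 4 (F): F=GOYR U=WYYB R=WGGG D=RWYW L=BROB
After move 5 (R): R=GWGG U=WOYR F=GWYW D=ROYO B=BRYB
After move 6 (U): U=YWRO F=GWYW R=BRGG B=BRYB L=GWOB
After move 7 (F'): F=WWGY U=YWBG R=ORRG D=WBYO L=GOOR
Query: U face = YWBG

Answer: Y W B G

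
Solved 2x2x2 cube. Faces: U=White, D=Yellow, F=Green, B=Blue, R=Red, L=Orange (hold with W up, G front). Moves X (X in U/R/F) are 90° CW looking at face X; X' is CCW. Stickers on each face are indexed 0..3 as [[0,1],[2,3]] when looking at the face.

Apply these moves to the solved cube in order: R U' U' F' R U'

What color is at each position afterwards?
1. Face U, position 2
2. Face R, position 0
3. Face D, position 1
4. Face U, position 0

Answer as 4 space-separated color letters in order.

Answer: G B W Y

Derivation:
After move 1 (R): R=RRRR U=WGWG F=GYGY D=YBYB B=WBWB
After move 2 (U'): U=GGWW F=OOGY R=GYRR B=RRWB L=WBOO
After move 3 (U'): U=GWGW F=WBGY R=OORR B=GYWB L=RROO
After move 4 (F'): F=BYWG U=GWOR R=BOYR D=ROYB L=RWOG
After move 5 (R): R=YBRO U=GYOG F=BOWB D=RWYG B=RYWB
After move 6 (U'): U=YGGO F=RWWB R=BORO B=YBWB L=RYOG
Query 1: U[2] = G
Query 2: R[0] = B
Query 3: D[1] = W
Query 4: U[0] = Y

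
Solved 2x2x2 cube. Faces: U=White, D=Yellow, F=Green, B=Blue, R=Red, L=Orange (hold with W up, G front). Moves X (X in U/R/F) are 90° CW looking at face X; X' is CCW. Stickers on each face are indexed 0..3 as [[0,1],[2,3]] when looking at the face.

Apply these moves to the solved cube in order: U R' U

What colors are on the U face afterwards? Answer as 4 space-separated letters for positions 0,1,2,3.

After move 1 (U): U=WWWW F=RRGG R=BBRR B=OOBB L=GGOO
After move 2 (R'): R=BRBR U=WBWO F=RWGW D=YRYG B=YOYB
After move 3 (U): U=WWOB F=BRGW R=YOBR B=GGYB L=RWOO
Query: U face = WWOB

Answer: W W O B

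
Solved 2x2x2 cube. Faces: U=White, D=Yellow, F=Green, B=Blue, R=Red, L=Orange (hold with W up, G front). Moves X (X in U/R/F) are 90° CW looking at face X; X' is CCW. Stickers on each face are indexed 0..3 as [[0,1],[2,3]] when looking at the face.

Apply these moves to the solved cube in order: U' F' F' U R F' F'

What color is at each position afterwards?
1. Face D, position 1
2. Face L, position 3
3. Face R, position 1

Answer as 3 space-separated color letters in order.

After move 1 (U'): U=WWWW F=OOGG R=GGRR B=RRBB L=BBOO
After move 2 (F'): F=OGOG U=WWGR R=YGYR D=BOYY L=BWOW
After move 3 (F'): F=GGOO U=WWYY R=OGBR D=WWYY L=BROG
After move 4 (U): U=YWYW F=OGOO R=RRBR B=BRBB L=GGOG
After move 5 (R): R=BRRR U=YGYO F=OWOY D=WBYB B=WRWB
After move 6 (F'): F=WYOO U=YGBR R=BRWR D=GGYB L=GOOY
After move 7 (F'): F=YOWO U=YGBW R=GRGR D=OYYB L=GROB
Query 1: D[1] = Y
Query 2: L[3] = B
Query 3: R[1] = R

Answer: Y B R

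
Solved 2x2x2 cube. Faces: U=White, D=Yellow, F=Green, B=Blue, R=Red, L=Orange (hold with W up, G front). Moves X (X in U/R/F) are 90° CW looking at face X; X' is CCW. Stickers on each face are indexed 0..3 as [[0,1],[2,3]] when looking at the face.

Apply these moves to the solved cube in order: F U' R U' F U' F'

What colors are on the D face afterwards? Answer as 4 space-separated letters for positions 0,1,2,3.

Answer: G B Y W

Derivation:
After move 1 (F): F=GGGG U=WWOO R=WRWR D=RRYY L=OYOY
After move 2 (U'): U=WOWO F=OYGG R=GGWR B=WRBB L=BBOY
After move 3 (R): R=WGRG U=WYWG F=ORGY D=RBYW B=OROB
After move 4 (U'): U=YGWW F=BBGY R=ORRG B=WGOB L=OROY
After move 5 (F): F=GBYB U=YGYR R=WRWG D=ROYW L=OROB
After move 6 (U'): U=GRYY F=ORYB R=GBWG B=WROB L=WGOB
After move 7 (F'): F=RBOY U=GRGW R=OBRG D=GBYW L=WYOY
Query: D face = GBYW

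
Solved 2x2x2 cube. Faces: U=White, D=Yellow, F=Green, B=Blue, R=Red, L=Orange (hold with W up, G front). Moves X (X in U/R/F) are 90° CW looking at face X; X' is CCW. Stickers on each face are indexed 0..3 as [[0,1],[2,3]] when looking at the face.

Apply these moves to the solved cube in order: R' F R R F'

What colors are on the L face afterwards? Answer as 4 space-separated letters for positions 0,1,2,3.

Answer: O G O O

Derivation:
After move 1 (R'): R=RRRR U=WBWB F=GWGW D=YGYG B=YBYB
After move 2 (F): F=GGWW U=WBOO R=WRBR D=RRYG L=OYOG
After move 3 (R): R=BWRR U=WGOW F=GRWG D=RYYY B=OBBB
After move 4 (R): R=RBRW U=WROG F=GYWY D=RBYO B=WBGB
After move 5 (F'): F=YYGW U=WRRR R=BBRW D=YGYO L=OGOO
Query: L face = OGOO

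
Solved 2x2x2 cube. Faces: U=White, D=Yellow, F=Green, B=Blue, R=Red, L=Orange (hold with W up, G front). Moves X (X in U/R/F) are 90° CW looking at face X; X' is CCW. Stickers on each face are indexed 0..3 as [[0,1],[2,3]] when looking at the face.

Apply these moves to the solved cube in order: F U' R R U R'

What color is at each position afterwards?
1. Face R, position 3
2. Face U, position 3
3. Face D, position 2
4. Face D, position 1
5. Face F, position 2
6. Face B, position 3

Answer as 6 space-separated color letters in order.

After move 1 (F): F=GGGG U=WWOO R=WRWR D=RRYY L=OYOY
After move 2 (U'): U=WOWO F=OYGG R=GGWR B=WRBB L=BBOY
After move 3 (R): R=WGRG U=WYWG F=ORGY D=RBYW B=OROB
After move 4 (R): R=RWGG U=WRWY F=OBGW D=ROYO B=GRYB
After move 5 (U): U=WWYR F=RWGW R=GRGG B=BBYB L=OBOY
After move 6 (R'): R=RGGG U=WYYB F=RWGR D=RWYW B=OBOB
Query 1: R[3] = G
Query 2: U[3] = B
Query 3: D[2] = Y
Query 4: D[1] = W
Query 5: F[2] = G
Query 6: B[3] = B

Answer: G B Y W G B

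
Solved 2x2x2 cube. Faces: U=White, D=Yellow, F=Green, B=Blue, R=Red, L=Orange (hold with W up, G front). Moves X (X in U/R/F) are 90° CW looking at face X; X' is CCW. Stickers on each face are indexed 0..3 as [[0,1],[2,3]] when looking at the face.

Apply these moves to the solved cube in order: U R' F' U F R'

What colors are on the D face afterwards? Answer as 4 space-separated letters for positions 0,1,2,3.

After move 1 (U): U=WWWW F=RRGG R=BBRR B=OOBB L=GGOO
After move 2 (R'): R=BRBR U=WBWO F=RWGW D=YRYG B=YOYB
After move 3 (F'): F=WWRG U=WBBB R=RRYR D=GOYG L=GOOW
After move 4 (U): U=BWBB F=RRRG R=YOYR B=GOYB L=WWOW
After move 5 (F): F=RRGR U=BWWW R=BOBR D=YYYG L=WGOO
After move 6 (R'): R=ORBB U=BYWG F=RWGW D=YRYR B=GOYB
Query: D face = YRYR

Answer: Y R Y R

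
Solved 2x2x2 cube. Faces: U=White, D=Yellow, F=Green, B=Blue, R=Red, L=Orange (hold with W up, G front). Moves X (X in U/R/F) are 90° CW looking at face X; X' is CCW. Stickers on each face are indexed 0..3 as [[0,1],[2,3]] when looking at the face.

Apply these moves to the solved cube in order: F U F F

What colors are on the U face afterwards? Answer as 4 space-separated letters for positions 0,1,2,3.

After move 1 (F): F=GGGG U=WWOO R=WRWR D=RRYY L=OYOY
After move 2 (U): U=OWOW F=WRGG R=BBWR B=OYBB L=GGOY
After move 3 (F): F=GWGR U=OWYG R=OBWR D=WBYY L=GROR
After move 4 (F): F=GGRW U=OWRR R=YBGR D=WOYY L=GWOB
Query: U face = OWRR

Answer: O W R R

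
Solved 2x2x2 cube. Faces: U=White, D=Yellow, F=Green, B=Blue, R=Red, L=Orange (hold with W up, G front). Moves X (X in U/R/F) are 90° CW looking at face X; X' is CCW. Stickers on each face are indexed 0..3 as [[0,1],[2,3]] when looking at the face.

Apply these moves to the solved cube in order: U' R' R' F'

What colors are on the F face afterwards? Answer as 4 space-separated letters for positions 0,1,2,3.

Answer: B R O G

Derivation:
After move 1 (U'): U=WWWW F=OOGG R=GGRR B=RRBB L=BBOO
After move 2 (R'): R=GRGR U=WBWR F=OWGW D=YOYG B=YRYB
After move 3 (R'): R=RRGG U=WYWY F=OBGR D=YWYW B=GROB
After move 4 (F'): F=BROG U=WYRG R=WRYG D=BOYW L=BYOW
Query: F face = BROG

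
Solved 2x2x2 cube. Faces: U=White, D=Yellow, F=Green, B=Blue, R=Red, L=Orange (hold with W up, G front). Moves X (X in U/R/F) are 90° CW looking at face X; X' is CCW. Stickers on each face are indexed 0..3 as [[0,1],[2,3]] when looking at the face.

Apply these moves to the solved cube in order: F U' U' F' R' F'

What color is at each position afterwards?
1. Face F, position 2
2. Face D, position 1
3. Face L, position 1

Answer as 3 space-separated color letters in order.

After move 1 (F): F=GGGG U=WWOO R=WRWR D=RRYY L=OYOY
After move 2 (U'): U=WOWO F=OYGG R=GGWR B=WRBB L=BBOY
After move 3 (U'): U=OOWW F=BBGG R=OYWR B=GGBB L=WROY
After move 4 (F'): F=BGBG U=OOOW R=RYRR D=RYYY L=WWOW
After move 5 (R'): R=YRRR U=OBOG F=BOBW D=RGYG B=YGYB
After move 6 (F'): F=OWBB U=OBYR R=GRRR D=WWYG L=WGOO
Query 1: F[2] = B
Query 2: D[1] = W
Query 3: L[1] = G

Answer: B W G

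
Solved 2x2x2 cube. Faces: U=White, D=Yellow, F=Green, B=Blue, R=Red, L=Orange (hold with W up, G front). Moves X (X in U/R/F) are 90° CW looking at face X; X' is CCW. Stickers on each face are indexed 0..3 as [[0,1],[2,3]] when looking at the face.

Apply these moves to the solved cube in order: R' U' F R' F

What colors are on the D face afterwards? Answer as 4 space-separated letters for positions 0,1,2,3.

After move 1 (R'): R=RRRR U=WBWB F=GWGW D=YGYG B=YBYB
After move 2 (U'): U=BBWW F=OOGW R=GWRR B=RRYB L=YBOO
After move 3 (F): F=GOWO U=BBOB R=WWWR D=RGYG L=YYOG
After move 4 (R'): R=WRWW U=BYOR F=GBWB D=ROYO B=GRGB
After move 5 (F): F=WGBB U=BYGY R=ORRW D=WWYO L=YROO
Query: D face = WWYO

Answer: W W Y O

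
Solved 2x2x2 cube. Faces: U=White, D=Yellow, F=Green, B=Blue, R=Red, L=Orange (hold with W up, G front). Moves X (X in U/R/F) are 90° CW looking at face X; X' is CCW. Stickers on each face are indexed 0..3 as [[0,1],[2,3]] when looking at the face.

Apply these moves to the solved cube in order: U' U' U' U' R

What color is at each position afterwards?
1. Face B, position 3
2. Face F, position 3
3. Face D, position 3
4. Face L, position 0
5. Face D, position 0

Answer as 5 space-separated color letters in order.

After move 1 (U'): U=WWWW F=OOGG R=GGRR B=RRBB L=BBOO
After move 2 (U'): U=WWWW F=BBGG R=OORR B=GGBB L=RROO
After move 3 (U'): U=WWWW F=RRGG R=BBRR B=OOBB L=GGOO
After move 4 (U'): U=WWWW F=GGGG R=RRRR B=BBBB L=OOOO
After move 5 (R): R=RRRR U=WGWG F=GYGY D=YBYB B=WBWB
Query 1: B[3] = B
Query 2: F[3] = Y
Query 3: D[3] = B
Query 4: L[0] = O
Query 5: D[0] = Y

Answer: B Y B O Y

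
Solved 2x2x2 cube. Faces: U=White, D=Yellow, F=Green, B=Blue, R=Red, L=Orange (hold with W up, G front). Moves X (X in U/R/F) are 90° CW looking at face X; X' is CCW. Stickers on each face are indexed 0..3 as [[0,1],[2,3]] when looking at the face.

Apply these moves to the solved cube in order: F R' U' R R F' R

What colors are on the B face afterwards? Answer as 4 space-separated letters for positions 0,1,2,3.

Answer: W R G B

Derivation:
After move 1 (F): F=GGGG U=WWOO R=WRWR D=RRYY L=OYOY
After move 2 (R'): R=RRWW U=WBOB F=GWGO D=RGYG B=YBRB
After move 3 (U'): U=BBWO F=OYGO R=GWWW B=RRRB L=YBOY
After move 4 (R): R=WGWW U=BYWO F=OGGG D=RRYR B=ORBB
After move 5 (R): R=WWWG U=BGWG F=ORGR D=RBYO B=ORYB
After move 6 (F'): F=RROG U=BGWW R=BWRG D=BYYO L=YGOW
After move 7 (R): R=RBGW U=BRWG F=RYOO D=BYYO B=WRGB
Query: B face = WRGB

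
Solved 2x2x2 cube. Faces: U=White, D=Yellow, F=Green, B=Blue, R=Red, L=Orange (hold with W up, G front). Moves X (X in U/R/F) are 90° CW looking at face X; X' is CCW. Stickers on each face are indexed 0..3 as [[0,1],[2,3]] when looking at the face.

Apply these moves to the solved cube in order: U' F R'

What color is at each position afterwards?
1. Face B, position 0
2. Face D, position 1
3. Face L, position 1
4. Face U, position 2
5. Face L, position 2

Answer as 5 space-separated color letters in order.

Answer: Y O Y O O

Derivation:
After move 1 (U'): U=WWWW F=OOGG R=GGRR B=RRBB L=BBOO
After move 2 (F): F=GOGO U=WWOB R=WGWR D=RGYY L=BYOY
After move 3 (R'): R=GRWW U=WBOR F=GWGB D=ROYO B=YRGB
Query 1: B[0] = Y
Query 2: D[1] = O
Query 3: L[1] = Y
Query 4: U[2] = O
Query 5: L[2] = O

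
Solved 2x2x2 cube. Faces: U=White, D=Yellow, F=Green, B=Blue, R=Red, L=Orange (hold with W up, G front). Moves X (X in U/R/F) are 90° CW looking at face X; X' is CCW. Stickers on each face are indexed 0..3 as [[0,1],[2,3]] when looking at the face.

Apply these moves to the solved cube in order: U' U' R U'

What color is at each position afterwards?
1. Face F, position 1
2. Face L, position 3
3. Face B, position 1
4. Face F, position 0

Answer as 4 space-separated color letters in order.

After move 1 (U'): U=WWWW F=OOGG R=GGRR B=RRBB L=BBOO
After move 2 (U'): U=WWWW F=BBGG R=OORR B=GGBB L=RROO
After move 3 (R): R=RORO U=WBWG F=BYGY D=YBYG B=WGWB
After move 4 (U'): U=BGWW F=RRGY R=BYRO B=ROWB L=WGOO
Query 1: F[1] = R
Query 2: L[3] = O
Query 3: B[1] = O
Query 4: F[0] = R

Answer: R O O R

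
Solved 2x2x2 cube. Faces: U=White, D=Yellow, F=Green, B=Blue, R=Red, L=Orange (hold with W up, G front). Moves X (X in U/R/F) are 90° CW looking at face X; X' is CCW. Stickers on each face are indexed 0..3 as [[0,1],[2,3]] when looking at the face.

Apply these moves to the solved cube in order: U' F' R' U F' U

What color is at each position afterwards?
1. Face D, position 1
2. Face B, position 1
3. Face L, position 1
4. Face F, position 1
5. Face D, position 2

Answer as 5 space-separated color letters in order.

Answer: W B R R Y

Derivation:
After move 1 (U'): U=WWWW F=OOGG R=GGRR B=RRBB L=BBOO
After move 2 (F'): F=OGOG U=WWGR R=YGYR D=BOYY L=BWOW
After move 3 (R'): R=GRYY U=WBGR F=OWOR D=BGYG B=YROB
After move 4 (U): U=GWRB F=GROR R=YRYY B=BWOB L=OWOW
After move 5 (F'): F=RRGO U=GWYY R=GRBY D=WWYG L=OBOR
After move 6 (U): U=YGYW F=GRGO R=BWBY B=OBOB L=RROR
Query 1: D[1] = W
Query 2: B[1] = B
Query 3: L[1] = R
Query 4: F[1] = R
Query 5: D[2] = Y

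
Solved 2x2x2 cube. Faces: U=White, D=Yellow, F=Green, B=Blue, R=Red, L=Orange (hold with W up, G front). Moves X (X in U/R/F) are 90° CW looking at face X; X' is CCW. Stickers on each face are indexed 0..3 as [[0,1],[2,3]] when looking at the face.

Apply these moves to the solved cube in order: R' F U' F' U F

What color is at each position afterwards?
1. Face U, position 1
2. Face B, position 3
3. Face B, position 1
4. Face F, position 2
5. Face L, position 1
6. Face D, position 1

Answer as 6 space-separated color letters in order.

Answer: B B O W B W

Derivation:
After move 1 (R'): R=RRRR U=WBWB F=GWGW D=YGYG B=YBYB
After move 2 (F): F=GGWW U=WBOO R=WRBR D=RRYG L=OYOG
After move 3 (U'): U=BOWO F=OYWW R=GGBR B=WRYB L=YBOG
After move 4 (F'): F=YWOW U=BOGB R=RGRR D=BGYG L=YOOW
After move 5 (U): U=GBBO F=RGOW R=WRRR B=YOYB L=YWOW
After move 6 (F): F=ORWG U=GBWW R=BROR D=RWYG L=YBOG
Query 1: U[1] = B
Query 2: B[3] = B
Query 3: B[1] = O
Query 4: F[2] = W
Query 5: L[1] = B
Query 6: D[1] = W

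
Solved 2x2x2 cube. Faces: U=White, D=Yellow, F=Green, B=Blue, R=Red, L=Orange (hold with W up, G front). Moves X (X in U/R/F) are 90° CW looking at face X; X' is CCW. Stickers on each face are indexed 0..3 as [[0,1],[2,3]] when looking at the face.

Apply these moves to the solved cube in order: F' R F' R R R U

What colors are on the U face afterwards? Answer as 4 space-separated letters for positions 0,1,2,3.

Answer: Y W R W

Derivation:
After move 1 (F'): F=GGGG U=WWRR R=YRYR D=OOYY L=OWOW
After move 2 (R): R=YYRR U=WGRG F=GOGY D=OBYB B=RBWB
After move 3 (F'): F=OYGG U=WGYR R=BYOR D=WWYB L=OGOR
After move 4 (R): R=OBRY U=WYYG F=OWGB D=WWYR B=RBGB
After move 5 (R): R=ROYB U=WWYB F=OWGR D=WGYR B=GBYB
After move 6 (R): R=YRBO U=WWYR F=OGGR D=WYYG B=BBWB
After move 7 (U): U=YWRW F=YRGR R=BBBO B=OGWB L=OGOR
Query: U face = YWRW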